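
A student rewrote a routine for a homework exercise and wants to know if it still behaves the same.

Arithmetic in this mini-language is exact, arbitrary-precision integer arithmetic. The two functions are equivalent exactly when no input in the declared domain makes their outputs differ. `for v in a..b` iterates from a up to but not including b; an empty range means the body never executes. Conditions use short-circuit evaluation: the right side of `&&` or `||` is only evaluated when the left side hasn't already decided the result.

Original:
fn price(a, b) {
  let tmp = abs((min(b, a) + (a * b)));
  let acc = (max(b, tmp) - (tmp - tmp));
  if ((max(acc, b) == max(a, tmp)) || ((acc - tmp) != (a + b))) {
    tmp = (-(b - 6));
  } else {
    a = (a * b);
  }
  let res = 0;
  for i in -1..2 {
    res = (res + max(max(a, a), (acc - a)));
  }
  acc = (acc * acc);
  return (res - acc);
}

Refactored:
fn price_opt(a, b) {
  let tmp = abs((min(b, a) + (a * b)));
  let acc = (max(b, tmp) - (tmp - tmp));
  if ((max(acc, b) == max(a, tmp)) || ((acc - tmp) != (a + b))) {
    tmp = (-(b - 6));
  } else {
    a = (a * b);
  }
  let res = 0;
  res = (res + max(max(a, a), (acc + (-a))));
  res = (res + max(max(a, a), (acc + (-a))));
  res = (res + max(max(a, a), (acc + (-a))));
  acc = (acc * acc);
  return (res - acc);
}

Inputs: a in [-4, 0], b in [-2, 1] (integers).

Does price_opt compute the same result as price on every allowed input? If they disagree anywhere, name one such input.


Side by side, the visible changes include: statement counts differ; min/max/abs usage differs; loop structure differs; local variable names differ; arithmetic usage differs.
Spot check at a=-2, b=0 — price: tmp := 2 | acc := 2 | ((max(acc, b) == max(a, tmp)) || ((acc - tmp) != (a + b))): true | tmp := 6 | res := 0 | iter i=-1: | res := 4 | iter i=0: | res := 8 | iter i=1: | res := 12 | acc := 4 | result 8. price_opt: tmp := 2 | acc := 2 | ((max(acc, b) == max(a, tmp)) || ((acc - tmp) != (a + b))): true | tmp := 6 | res := 0 | res := 4 | res := 8 | res := 12 | acc := 4 | result 8. Both give 8.
An exhaustive pass over the 20 declared inputs shows identical outputs.
verdict: equivalent


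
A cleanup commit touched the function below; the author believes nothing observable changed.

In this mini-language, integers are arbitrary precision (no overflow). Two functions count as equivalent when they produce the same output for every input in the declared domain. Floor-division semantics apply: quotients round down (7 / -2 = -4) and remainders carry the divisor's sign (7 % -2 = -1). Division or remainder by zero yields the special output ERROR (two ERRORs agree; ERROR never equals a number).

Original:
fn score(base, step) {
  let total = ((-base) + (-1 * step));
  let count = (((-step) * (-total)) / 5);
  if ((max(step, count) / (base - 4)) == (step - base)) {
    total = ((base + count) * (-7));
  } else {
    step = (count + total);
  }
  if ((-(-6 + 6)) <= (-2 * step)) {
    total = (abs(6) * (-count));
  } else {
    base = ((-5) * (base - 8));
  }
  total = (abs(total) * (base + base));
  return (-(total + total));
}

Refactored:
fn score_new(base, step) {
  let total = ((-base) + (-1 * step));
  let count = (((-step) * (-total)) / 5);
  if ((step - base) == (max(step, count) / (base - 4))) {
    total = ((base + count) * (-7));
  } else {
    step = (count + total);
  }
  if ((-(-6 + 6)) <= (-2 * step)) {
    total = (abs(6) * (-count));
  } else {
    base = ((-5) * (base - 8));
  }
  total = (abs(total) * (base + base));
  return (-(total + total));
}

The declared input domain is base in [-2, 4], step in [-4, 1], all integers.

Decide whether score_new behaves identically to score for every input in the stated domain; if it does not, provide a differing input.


Comparing the listings, the differences include: same computation, different form.
As a probe, take base=2, step=1: score runs total becomes -3; next count becomes -1; next ((max(step, count) / (base - 4)) == (step - base)) evaluates to true; next total becomes -7; next ((-(-6 + 6)) <= (-2 * step)) evaluates to false; next base becomes 30; next total becomes 420; next final value -840; score_new runs total becomes -3; next count becomes -1; next ((step - base) == (max(step, count) / (base - 4))) evaluates to true; next total becomes -7; next ((-(-6 + 6)) <= (-2 * step)) evaluates to false; next base becomes 30; next total becomes 420; next final value -840; both end at -840.
An exhaustive pass over the 42 declared inputs shows identical outputs.
verdict: equivalent


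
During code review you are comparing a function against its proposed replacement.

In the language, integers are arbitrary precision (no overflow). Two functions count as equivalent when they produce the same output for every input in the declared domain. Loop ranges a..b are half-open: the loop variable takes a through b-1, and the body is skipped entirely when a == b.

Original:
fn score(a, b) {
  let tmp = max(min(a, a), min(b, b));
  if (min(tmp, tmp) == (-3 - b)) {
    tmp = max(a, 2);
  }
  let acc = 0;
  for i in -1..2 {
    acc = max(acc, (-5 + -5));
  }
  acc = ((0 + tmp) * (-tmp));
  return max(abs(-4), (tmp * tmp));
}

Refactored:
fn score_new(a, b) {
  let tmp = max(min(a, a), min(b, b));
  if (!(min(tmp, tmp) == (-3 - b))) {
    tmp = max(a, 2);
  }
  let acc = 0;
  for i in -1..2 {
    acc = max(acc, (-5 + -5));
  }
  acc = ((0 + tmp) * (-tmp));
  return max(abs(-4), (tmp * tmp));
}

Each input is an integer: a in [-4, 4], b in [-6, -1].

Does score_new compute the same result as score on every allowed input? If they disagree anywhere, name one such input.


Try a=-4, b=-6.
score: tmp = -4; (min(tmp, tmp) == (-3 - b)) -> false; acc = 0; [i=-1]; acc = 0; [i=0]; acc = 0; [i=1]; acc = 0; acc = -16; return 16
score_new: tmp = -4; (!(min(tmp, tmp) == (-3 - b))) -> true; tmp = 2; acc = 0; [i=-1]; acc = 0; [i=0]; acc = 0; [i=1]; acc = 0; acc = -4; return 4
16 != 4, so the rewrite changes behavior.
verdict: not equivalent; witness: a=-4, b=-6


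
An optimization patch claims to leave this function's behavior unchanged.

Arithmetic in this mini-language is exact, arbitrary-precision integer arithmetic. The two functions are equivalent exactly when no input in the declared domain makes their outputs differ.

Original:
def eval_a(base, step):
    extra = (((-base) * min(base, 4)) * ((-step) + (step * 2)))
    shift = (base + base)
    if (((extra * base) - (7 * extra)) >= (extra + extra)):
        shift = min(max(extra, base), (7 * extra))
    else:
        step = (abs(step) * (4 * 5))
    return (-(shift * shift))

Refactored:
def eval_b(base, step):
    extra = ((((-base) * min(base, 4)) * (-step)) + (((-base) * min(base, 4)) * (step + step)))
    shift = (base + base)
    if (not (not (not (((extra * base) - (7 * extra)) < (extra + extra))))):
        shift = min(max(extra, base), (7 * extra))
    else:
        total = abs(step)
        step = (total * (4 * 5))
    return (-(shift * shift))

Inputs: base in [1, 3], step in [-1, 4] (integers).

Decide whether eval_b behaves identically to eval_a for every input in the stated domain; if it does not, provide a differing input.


The two versions differ — the changes include statement counts differ, and constant usage differs, and local variable names differ, and arithmetic usage differs, and boolean connective usage differs, and comparison usage differs, and min/max/abs usage differs.
As a probe, take base=1, step=-1: eval_a runs extra = 1; shift = 2; (((extra * base) - (7 * extra)) >= (extra + extra)) -> false; step = 20; return -4; eval_b runs extra = 1; shift = 2; (not (not (not (((extra * base) - (7 * extra)) < (extra + extra))))) -> false; total = 1; step = 20; return -4; both end at -4.
Across all 18 domain points the two functions coincide.
verdict: equivalent


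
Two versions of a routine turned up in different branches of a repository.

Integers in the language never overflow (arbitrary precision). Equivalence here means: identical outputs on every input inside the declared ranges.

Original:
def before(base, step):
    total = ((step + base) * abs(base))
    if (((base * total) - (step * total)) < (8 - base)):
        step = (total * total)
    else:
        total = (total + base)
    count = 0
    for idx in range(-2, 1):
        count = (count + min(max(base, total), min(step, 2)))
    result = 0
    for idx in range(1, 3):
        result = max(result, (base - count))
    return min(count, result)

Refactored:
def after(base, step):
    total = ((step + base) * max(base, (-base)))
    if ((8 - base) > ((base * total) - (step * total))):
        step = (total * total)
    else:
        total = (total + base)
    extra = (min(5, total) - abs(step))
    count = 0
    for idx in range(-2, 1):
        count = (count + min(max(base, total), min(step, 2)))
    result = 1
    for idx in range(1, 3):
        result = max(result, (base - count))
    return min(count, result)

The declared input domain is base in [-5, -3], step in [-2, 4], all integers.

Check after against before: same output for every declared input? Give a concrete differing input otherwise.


There is a counterexample at base=-3, step=4: 0 on one side, 1 on the other.
before: total = 3; (((base * total) - (step * total)) < (8 - base)) -> true; step = 9; count = 0; [idx=-2]; count = 2; [idx=-1]; count = 4; [idx=0]; count = 6; result = 0; [idx=1]; result = 0; [idx=2]; result = 0; return 0
after: total = 3; ((8 - base) > ((base * total) - (step * total))) -> true; step = 9; extra = -6; count = 0; [idx=-2]; count = 2; [idx=-1]; count = 4; [idx=0]; count = 6; result = 1; [idx=1]; result = 1; [idx=2]; result = 1; return 1
verdict: not equivalent; witness: base=-3, step=4


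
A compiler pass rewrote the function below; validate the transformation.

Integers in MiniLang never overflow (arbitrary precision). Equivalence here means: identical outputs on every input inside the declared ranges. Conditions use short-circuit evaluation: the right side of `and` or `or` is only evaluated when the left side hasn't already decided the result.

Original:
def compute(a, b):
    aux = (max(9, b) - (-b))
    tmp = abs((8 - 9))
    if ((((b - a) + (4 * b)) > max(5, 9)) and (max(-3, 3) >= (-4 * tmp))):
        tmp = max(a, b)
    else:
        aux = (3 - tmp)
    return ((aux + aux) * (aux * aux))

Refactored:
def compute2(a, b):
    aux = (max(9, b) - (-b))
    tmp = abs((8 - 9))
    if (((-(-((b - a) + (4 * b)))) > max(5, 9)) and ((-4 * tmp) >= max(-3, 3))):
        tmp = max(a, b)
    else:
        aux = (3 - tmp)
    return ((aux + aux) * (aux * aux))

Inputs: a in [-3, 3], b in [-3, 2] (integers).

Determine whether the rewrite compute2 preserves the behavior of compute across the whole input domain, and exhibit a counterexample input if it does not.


Run the pair on a=-3, b=2.
compute: aux becomes 11; next tmp becomes 1; next ((((b - a) + (4 * b)) > max(5, 9)) and (max(-3, 3) >= (-4 * tmp))) evaluates to true; next tmp becomes 2; next final value 2662
compute2: aux becomes 11; next tmp becomes 1; next (((-(-((b - a) + (4 * b)))) > max(5, 9)) and ((-4 * tmp) >= max(-3, 3))) evaluates to false; next aux becomes 2; next final value 16
2662 against 16: the behavior changed.
verdict: not equivalent; witness: a=-3, b=2


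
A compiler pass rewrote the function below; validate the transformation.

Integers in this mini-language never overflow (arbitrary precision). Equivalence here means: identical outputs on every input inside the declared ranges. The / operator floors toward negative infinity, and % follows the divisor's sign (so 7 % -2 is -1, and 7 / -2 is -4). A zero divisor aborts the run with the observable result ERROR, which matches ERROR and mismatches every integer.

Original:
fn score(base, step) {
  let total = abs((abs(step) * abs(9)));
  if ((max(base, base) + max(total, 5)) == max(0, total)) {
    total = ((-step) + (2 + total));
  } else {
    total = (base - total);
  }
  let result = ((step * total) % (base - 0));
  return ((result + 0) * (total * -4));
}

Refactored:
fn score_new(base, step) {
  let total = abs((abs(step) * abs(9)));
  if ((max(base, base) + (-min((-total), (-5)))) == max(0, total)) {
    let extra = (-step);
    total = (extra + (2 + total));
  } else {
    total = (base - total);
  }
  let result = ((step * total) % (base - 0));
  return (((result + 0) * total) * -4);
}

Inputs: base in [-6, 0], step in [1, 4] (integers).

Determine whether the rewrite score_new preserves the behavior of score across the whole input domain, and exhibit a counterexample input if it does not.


Reading the diff, among the changes: local variable names differ; and min/max/abs usage differs; and statement counts differ.
One worked example (base=-1, step=3) — score: total=27, then ((max(base, base) + max(total, 5)) == max(0, total)) is false, then total=-28, then result=0, then returns 0; score_new: total=27, then ((max(base, base) + (-min((-total), (-5)))) == max(0, total)) is false, then total=-28, then result=0, then returns 0; agreement on 0.
Sweeping the whole domain (28 inputs) finds no disagreement.
verdict: equivalent


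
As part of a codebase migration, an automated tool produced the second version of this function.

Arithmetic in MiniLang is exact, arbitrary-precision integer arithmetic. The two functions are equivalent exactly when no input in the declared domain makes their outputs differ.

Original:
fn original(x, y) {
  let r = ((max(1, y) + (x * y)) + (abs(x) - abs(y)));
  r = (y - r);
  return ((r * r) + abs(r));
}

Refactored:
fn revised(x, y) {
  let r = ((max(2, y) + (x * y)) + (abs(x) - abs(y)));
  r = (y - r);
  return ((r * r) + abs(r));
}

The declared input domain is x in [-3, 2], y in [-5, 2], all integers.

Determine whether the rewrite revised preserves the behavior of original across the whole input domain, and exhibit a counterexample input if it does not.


Try x=-3, y=-5.
original: r := 14 | r := -19 | result 380
revised: r := 15 | r := -20 | result 420
380 and 420 differ, so these are not the same function on this domain.
verdict: not equivalent; witness: x=-3, y=-5


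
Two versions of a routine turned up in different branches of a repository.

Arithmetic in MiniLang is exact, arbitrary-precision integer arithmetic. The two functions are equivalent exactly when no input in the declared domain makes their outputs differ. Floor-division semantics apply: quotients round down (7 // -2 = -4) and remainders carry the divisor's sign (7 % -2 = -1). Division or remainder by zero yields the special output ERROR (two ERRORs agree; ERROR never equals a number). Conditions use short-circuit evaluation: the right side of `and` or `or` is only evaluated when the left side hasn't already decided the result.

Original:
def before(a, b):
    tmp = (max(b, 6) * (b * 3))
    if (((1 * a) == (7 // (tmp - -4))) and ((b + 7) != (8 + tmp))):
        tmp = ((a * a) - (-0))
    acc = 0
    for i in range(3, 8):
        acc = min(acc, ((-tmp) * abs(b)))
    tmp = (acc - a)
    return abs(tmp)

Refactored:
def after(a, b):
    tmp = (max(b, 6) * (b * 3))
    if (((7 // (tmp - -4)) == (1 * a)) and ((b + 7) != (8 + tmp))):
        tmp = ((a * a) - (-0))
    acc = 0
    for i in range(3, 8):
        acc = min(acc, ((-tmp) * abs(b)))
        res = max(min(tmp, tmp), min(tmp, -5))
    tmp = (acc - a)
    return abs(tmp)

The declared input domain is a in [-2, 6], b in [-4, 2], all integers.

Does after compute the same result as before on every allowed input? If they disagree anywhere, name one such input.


One difference looks behavioral, but it never changes the outcome for any declared input; all 63 inputs agree.
verdict: equivalent


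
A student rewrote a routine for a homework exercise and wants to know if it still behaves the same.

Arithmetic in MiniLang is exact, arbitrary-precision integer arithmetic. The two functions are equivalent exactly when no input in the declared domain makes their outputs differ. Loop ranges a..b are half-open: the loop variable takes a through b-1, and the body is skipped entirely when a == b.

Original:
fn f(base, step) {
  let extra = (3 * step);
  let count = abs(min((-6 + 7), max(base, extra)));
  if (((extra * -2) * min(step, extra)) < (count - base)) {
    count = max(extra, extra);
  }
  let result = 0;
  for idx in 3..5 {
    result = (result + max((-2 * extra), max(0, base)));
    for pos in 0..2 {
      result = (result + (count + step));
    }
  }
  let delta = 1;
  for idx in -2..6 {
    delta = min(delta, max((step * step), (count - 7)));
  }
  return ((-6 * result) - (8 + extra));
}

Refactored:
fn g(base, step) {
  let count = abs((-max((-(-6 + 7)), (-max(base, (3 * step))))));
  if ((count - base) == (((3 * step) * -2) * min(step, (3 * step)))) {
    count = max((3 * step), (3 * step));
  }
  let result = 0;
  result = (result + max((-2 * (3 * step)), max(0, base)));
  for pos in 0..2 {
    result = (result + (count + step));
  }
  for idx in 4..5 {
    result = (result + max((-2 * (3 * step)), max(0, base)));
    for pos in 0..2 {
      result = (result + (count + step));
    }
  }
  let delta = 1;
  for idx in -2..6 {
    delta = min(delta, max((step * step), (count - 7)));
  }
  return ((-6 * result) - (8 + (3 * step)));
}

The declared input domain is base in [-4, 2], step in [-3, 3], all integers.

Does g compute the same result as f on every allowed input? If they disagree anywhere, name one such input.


Try base=-4, step=-3.
f: extra = -9; count = 4; (((extra * -2) * min(step, extra)) < (count - base)) -> true; count = -9; result = 0; [idx=3]; result = 18; [pos=0]; result = 6; [pos=1]; result = -6; [idx=4]; result = 12; [pos=0]; result = 0; [pos=1]; result = -12; delta = 1; [idx=-2]; delta = 1; [idx=-1]; delta = 1; [idx=0]; delta = 1; [idx=1]; delta = 1; [idx=2]; delta = 1; [idx=3]; delta = 1; [idx=4]; delta = 1; [idx=5]; delta = 1; return 73
g: count = 4; ((count - base) == (((3 * step) * -2) * min(step, (3 * step)))) -> false; result = 0; result = 18; [pos=0]; result = 19; [pos=1]; result = 20; [idx=4]; result = 38; [pos=0]; result = 39; [pos=1]; result = 40; delta = 1; [idx=-2]; delta = 1; [idx=-1]; delta = 1; [idx=0]; delta = 1; [idx=1]; delta = 1; [idx=2]; delta = 1; [idx=3]; delta = 1; [idx=4]; delta = 1; [idx=5]; delta = 1; return -239
73 != -239, so the rewrite changes behavior.
verdict: not equivalent; witness: base=-4, step=-3


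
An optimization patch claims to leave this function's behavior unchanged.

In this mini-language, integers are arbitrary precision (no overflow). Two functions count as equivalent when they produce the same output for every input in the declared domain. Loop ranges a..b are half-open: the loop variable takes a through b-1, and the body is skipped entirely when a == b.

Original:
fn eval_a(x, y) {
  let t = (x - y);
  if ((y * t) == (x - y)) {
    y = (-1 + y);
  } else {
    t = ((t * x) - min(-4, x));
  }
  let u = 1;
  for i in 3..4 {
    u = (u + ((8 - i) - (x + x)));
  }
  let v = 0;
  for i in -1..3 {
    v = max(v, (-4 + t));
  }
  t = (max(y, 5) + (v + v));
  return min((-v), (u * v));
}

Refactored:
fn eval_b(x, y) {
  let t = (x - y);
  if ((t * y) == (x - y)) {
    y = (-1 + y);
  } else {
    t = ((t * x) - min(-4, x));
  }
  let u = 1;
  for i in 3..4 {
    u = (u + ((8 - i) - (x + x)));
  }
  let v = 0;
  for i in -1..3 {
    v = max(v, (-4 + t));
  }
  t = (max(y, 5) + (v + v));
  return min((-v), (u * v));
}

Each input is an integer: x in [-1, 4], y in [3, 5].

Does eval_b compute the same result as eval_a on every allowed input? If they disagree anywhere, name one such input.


Side by side, the visible changes include: same computation, different form.
As a probe, take x=3, y=5: eval_a runs t = -2; ((y * t) == (x - y)) -> false; t = -2; u = 1; [i=3]; u = 0; v = 0; [i=-1]; v = 0; [i=0]; v = 0; [i=1]; v = 0; [i=2]; v = 0; t = 5; return 0; eval_b runs t = -2; ((t * y) == (x - y)) -> false; t = -2; u = 1; [i=3]; u = 0; v = 0; [i=-1]; v = 0; [i=0]; v = 0; [i=1]; v = 0; [i=2]; v = 0; t = 5; return 0; both end at 0.
Across all 18 domain points the two functions coincide.
verdict: equivalent


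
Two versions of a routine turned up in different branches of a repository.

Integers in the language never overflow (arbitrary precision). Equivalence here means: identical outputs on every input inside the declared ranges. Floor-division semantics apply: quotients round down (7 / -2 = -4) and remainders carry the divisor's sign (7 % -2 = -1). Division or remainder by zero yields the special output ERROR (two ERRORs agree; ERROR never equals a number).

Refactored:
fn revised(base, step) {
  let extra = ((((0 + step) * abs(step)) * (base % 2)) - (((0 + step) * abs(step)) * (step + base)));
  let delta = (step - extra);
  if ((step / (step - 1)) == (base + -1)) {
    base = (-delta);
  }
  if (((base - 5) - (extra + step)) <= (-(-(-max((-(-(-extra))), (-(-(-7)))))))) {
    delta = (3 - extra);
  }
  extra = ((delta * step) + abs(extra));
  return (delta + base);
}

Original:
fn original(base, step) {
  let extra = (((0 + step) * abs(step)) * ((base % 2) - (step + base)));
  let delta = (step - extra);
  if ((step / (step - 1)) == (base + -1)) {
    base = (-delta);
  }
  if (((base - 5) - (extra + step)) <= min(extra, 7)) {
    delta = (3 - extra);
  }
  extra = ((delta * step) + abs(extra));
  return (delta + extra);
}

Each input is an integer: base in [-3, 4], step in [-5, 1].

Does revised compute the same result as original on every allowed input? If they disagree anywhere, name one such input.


Evaluate both at base=-3, step=-5.
original: extra := -225 | delta := 220 | ((step / (step - 1)) == (base + -1)): false | (((base - 5) - (extra + step)) <= min(extra, 7)): false | extra := -875 | result -655
revised: extra := -225 | delta := 220 | ((step / (step - 1)) == (base + -1)): false | (((base - 5) - (extra + step)) <= (-(-(-max((-(-(-extra))), (-(-(-7)))))))): false | extra := -875 | result 217
-655 != 217, so the rewrite changes behavior.
verdict: not equivalent; witness: base=-3, step=-5


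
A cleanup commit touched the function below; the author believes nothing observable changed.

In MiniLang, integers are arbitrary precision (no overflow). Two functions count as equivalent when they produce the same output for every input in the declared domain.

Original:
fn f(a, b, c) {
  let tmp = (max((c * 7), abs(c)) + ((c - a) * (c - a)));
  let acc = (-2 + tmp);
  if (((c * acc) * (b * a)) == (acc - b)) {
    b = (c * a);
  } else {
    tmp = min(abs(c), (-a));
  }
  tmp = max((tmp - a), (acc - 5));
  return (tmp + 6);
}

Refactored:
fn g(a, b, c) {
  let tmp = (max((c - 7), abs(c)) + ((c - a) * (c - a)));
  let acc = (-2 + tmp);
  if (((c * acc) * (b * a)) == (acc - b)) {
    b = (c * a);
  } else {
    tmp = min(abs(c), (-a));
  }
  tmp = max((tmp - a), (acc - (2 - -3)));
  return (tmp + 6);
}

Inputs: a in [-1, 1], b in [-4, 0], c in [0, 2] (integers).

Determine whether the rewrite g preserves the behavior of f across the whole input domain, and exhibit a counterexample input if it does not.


Not equivalent: a=-1, b=-4, c=1 separates them (10 vs 8).
f: tmp becomes 11; next acc becomes 9; next (((c * acc) * (b * a)) == (acc - b)) evaluates to false; next tmp becomes 1; next tmp becomes 4; next final value 10
g: tmp becomes 5; next acc becomes 3; next (((c * acc) * (b * a)) == (acc - b)) evaluates to false; next tmp becomes 1; next tmp becomes 2; next final value 8
verdict: not equivalent; witness: a=-1, b=-4, c=1


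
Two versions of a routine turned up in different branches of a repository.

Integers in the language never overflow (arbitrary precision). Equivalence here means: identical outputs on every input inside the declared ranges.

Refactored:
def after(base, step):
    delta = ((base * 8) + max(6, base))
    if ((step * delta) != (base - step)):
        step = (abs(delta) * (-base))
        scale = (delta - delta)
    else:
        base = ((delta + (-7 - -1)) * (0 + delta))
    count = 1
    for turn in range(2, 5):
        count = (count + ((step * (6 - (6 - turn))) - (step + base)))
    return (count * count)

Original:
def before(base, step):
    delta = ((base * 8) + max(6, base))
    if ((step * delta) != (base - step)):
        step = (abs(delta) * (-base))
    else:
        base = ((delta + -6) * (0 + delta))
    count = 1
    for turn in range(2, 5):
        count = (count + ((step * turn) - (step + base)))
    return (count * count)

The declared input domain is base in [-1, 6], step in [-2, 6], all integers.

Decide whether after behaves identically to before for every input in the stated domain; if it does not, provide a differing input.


The diff adds an assignment to `scale` whose value nothing reads, which nothing downstream consumes; all 72 inputs agree.
verdict: equivalent


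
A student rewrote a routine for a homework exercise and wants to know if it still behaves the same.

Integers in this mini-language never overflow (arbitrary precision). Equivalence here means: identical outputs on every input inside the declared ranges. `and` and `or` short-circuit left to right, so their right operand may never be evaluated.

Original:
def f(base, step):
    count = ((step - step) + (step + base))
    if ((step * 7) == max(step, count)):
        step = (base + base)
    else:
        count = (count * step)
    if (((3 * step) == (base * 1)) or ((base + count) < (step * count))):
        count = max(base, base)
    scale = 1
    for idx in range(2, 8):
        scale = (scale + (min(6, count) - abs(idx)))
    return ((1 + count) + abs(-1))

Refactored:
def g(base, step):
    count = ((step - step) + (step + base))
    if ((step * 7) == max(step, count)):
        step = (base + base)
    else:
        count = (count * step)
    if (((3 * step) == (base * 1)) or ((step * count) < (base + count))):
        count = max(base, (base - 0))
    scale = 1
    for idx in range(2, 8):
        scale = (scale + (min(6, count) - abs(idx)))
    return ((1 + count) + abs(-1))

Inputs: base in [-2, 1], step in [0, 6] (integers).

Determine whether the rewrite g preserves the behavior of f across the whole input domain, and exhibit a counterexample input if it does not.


These are not equivalent — on base=-2, step=1 the outputs split (0 vs 1).
f: count becomes -1; next ((step * 7) == max(step, count)) evaluates to false; next count becomes -1; next (((3 * step) == (base * 1)) or ((base + count) < (step * count))) evaluates to true; next count becomes -2; next scale becomes 1; next at idx=2:; next scale becomes -3; next at idx=3:; next scale becomes -8; next at idx=4:; next scale becomes -14; next at idx=5:; next scale becomes -21; next at idx=6:; next scale becomes -29; next at idx=7:; next scale becomes -38; next final value 0
g: count becomes -1; next ((step * 7) == max(step, count)) evaluates to false; next count becomes -1; next (((3 * step) == (base * 1)) or ((step * count) < (base + count))) evaluates to false; next scale becomes 1; next at idx=2:; next scale becomes -2; next at idx=3:; next scale becomes -6; next at idx=4:; next scale becomes -11; next at idx=5:; next scale becomes -17; next at idx=6:; next scale becomes -24; next at idx=7:; next scale becomes -32; next final value 1
verdict: not equivalent; witness: base=-2, step=1


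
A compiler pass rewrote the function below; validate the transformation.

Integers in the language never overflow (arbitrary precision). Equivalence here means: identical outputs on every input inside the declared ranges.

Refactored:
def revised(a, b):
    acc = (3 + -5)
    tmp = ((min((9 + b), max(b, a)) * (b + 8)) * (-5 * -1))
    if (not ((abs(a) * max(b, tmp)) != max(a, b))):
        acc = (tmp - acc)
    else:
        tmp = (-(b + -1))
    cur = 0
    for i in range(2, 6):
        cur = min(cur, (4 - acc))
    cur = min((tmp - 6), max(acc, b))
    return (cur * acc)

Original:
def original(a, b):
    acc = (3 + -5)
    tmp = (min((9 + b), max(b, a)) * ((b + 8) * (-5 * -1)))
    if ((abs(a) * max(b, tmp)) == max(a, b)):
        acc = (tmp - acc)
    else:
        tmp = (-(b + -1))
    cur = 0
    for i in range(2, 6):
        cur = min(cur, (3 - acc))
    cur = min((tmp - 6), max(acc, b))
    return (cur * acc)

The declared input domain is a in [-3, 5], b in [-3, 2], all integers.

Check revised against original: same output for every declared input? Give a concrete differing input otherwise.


Although `3` became `4`, no input in the stated domain can expose it.
As a probe, take a=-3, b=2: original runs acc becomes -2; next tmp becomes 100; next ((abs(a) * max(b, tmp)) == max(a, b)) evaluates to false; next tmp becomes -1; next cur becomes 0; next at i=2:; next cur becomes 0; next at i=3:; next cur becomes 0; next at i=4:; next cur becomes 0; next at i=5:; next cur becomes 0; next cur becomes -7; next final value 14; revised runs acc becomes -2; next tmp becomes 100; next (not ((abs(a) * max(b, tmp)) != max(a, b))) evaluates to false; next tmp becomes -1; next cur becomes 0; next at i=2:; next cur becomes 0; next at i=3:; next cur becomes 0; next at i=4:; next cur becomes 0; next at i=5:; next cur becomes 0; next cur becomes -7; next final value 14; both end at 14.
Across all 54 domain points the two functions coincide.
verdict: equivalent


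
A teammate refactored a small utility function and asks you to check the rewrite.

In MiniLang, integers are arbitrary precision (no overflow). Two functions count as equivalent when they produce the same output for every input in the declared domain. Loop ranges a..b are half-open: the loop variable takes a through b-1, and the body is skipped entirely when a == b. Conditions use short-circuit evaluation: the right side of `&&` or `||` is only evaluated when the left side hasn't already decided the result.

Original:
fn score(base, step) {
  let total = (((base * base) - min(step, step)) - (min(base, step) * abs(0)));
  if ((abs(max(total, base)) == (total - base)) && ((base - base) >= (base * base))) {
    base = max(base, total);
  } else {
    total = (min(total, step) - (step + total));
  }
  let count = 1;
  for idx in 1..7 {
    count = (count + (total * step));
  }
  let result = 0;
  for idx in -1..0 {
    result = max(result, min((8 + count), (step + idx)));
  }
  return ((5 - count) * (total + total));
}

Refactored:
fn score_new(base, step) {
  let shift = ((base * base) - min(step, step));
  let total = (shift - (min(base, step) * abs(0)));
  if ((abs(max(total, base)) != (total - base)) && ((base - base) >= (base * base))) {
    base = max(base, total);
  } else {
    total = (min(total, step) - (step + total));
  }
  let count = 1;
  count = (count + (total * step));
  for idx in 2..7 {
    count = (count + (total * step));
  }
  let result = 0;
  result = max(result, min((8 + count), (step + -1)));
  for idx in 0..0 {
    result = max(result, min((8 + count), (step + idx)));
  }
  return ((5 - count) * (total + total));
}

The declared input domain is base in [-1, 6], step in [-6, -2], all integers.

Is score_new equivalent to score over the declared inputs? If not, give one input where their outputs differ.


Input base=0, step=-6: 2640 from score versus 2544 from score_new.
verdict: not equivalent; witness: base=0, step=-6


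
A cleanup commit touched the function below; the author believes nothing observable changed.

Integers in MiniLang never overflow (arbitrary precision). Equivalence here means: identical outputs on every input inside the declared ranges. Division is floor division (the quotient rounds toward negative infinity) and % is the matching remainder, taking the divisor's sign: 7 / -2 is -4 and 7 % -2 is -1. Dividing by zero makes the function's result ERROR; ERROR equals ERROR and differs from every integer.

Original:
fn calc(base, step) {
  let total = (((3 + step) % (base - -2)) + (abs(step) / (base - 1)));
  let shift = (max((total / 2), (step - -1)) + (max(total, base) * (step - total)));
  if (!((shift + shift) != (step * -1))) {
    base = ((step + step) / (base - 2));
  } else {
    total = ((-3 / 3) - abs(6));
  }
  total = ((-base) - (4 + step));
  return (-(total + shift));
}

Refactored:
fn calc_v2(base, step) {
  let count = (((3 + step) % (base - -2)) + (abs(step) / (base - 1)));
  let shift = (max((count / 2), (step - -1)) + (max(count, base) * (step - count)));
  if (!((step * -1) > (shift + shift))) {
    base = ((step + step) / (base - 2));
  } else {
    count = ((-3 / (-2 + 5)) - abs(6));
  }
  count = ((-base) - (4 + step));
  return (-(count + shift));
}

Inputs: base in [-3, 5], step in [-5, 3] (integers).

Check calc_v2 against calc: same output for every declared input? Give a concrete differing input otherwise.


Consider the input base=-3, step=-5.
calc: total becomes -2; next shift becomes 5; next (!((shift + shift) != (step * -1))) evaluates to false; next total becomes -7; next total becomes 4; next final value -9
calc_v2: count becomes -2; next shift becomes 5; next (!((step * -1) > (shift + shift))) evaluates to true; next base becomes 2; next count becomes -1; next final value -4
-9 vs -4 — the two versions disagree here.
verdict: not equivalent; witness: base=-3, step=-5


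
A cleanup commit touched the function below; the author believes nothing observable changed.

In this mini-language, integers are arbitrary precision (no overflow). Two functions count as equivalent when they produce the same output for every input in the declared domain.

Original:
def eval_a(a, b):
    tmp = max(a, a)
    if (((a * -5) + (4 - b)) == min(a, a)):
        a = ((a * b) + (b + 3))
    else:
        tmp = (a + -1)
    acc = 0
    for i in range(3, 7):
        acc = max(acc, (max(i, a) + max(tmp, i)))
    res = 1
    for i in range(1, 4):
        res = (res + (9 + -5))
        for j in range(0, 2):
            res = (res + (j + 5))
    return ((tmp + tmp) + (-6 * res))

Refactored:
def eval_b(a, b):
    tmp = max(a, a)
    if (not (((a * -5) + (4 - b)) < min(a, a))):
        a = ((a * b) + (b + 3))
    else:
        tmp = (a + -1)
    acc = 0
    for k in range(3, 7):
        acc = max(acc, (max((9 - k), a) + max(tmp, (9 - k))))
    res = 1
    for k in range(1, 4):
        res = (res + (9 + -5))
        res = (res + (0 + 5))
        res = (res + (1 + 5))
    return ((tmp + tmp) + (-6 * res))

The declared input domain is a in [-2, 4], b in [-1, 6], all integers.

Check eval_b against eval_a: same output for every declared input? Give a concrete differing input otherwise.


Take a=-2, b=-1.
eval_a: tmp becomes -2; next (((a * -5) + (4 - b)) == min(a, a)) evaluates to false; next tmp becomes -3; next acc becomes 0; next at i=3:; next acc becomes 6; next at i=4:; next acc becomes 8; next at i=5:; next acc becomes 10; next at i=6:; next acc becomes 12; next res becomes 1; next at i=1:; next res becomes 5; next at j=0:; next res becomes 10; next at j=1:; next res becomes 16; next at i=2:; next res becomes 20; next at j=0:; next res becomes 25; next at j=1:; next res becomes 31; next at i=3:; next res becomes 35; next at j=0:; next res becomes 40; next at j=1:; next res becomes 46; next final value -282
eval_b: tmp becomes -2; next (not (((a * -5) + (4 - b)) < min(a, a))) evaluates to true; next a becomes 4; next acc becomes 0; next at k=3:; next acc becomes 12; next at k=4:; next acc becomes 12; next at k=5:; next acc becomes 12; next at k=6:; next acc becomes 12; next res becomes 1; next at k=1:; next res becomes 5; next res becomes 10; next res becomes 16; next at k=2:; next res becomes 20; next res becomes 25; next res becomes 31; next at k=3:; next res becomes 35; next res becomes 40; next res becomes 46; next final value -280
-282 vs -280 — the two versions disagree here.
verdict: not equivalent; witness: a=-2, b=-1


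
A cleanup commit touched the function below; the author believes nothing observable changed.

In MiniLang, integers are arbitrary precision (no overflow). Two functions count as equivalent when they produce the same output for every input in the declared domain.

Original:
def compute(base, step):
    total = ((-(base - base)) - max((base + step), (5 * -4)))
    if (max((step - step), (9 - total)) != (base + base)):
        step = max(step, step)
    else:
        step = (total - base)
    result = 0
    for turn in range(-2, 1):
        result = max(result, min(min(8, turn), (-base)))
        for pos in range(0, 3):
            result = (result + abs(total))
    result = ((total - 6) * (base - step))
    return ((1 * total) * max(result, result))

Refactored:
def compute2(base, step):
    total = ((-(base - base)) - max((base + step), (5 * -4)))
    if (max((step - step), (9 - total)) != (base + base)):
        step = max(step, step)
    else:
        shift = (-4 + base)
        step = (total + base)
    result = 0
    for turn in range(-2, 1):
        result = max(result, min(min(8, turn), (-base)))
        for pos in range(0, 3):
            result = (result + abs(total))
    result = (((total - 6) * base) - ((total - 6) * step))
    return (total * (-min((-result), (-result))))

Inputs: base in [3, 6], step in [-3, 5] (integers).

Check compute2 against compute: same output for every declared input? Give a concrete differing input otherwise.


Consider the input base=6, step=-3.
compute: total becomes -3; next (max((step - step), (9 - total)) != (base + base)) evaluates to false; next step becomes -9; next result becomes 0; next at turn=-2:; next result becomes 0; next at pos=0:; next result becomes 3; next at pos=1:; next result becomes 6; next at pos=2:; next result becomes 9; next at turn=-1:; next result becomes 9; next at pos=0:; next result becomes 12; next at pos=1:; next result becomes 15; next at pos=2:; next result becomes 18; next at turn=0:; next result becomes 18; next at pos=0:; next result becomes 21; next at pos=1:; next result becomes 24; next at pos=2:; next result becomes 27; next result becomes -135; next final value 405
compute2: total becomes -3; next (max((step - step), (9 - total)) != (base + base)) evaluates to false; next shift becomes 2; next step becomes 3; next result becomes 0; next at turn=-2:; next result becomes 0; next at pos=0:; next result becomes 3; next at pos=1:; next result becomes 6; next at pos=2:; next result becomes 9; next at turn=-1:; next result becomes 9; next at pos=0:; next result becomes 12; next at pos=1:; next result becomes 15; next at pos=2:; next result becomes 18; next at turn=0:; next result becomes 18; next at pos=0:; next result becomes 21; next at pos=1:; next result becomes 24; next at pos=2:; next result becomes 27; next result becomes -27; next final value 81
405 vs 81 — the two versions disagree here.
verdict: not equivalent; witness: base=6, step=-3


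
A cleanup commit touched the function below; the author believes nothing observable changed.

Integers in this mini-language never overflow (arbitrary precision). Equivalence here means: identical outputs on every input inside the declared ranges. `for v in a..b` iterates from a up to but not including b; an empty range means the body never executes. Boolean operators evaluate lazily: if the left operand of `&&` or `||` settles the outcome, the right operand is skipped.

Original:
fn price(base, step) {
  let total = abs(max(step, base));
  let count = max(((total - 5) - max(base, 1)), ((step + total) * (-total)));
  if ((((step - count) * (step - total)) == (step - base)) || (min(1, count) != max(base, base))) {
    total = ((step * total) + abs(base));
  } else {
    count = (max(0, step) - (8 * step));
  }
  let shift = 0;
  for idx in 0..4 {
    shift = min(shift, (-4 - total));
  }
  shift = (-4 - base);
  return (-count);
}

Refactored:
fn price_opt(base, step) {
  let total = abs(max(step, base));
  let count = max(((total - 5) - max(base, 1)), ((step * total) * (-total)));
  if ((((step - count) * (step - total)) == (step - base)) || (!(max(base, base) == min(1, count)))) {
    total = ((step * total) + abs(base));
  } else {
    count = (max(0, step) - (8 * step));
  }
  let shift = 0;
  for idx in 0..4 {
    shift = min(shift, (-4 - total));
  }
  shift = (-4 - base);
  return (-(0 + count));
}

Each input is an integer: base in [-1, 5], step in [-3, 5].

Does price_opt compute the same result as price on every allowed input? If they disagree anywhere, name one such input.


Input base=-1, step=-3: -2 from price versus -3 from price_opt.
verdict: not equivalent; witness: base=-1, step=-3


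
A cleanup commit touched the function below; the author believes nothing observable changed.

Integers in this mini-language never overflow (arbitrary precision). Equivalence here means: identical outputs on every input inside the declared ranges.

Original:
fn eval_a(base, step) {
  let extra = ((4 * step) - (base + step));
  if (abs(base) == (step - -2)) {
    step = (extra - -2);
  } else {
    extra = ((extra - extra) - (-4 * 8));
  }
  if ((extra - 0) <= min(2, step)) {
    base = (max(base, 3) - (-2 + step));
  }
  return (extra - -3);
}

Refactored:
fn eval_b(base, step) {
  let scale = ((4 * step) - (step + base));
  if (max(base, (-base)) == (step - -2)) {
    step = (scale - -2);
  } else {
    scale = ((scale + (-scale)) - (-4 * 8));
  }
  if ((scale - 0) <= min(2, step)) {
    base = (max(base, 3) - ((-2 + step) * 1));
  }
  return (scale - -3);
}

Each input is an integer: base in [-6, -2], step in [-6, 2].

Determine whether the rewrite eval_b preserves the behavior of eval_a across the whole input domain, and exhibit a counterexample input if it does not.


Behavior is preserved: although min/max/abs usage differs; arithmetic usage differs; local variable names differ; constant usage differs, the outputs never diverge.
One worked example (base=-6, step=-1) — eval_a: extra=3, then (abs(base) == (step - -2)) is false, then extra=32, then ((extra - 0) <= min(2, step)) is false, then returns 35; eval_b: scale=3, then (max(base, (-base)) == (step - -2)) is false, then scale=32, then ((scale - 0) <= min(2, step)) is false, then returns 35; agreement on 35.
An exhaustive pass over the 45 declared inputs shows identical outputs.
verdict: equivalent
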